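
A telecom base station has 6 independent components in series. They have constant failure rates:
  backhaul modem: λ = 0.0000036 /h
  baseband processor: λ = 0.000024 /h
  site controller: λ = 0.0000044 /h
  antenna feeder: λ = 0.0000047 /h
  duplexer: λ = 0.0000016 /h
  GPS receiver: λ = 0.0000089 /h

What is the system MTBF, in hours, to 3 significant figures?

21200

Series of exponential components: λ_sys = Σ λ_i
λ_sys = 0.0000036 + 0.000024 + 0.0000044 + 0.0000047 + 0.0000016 + 0.0000089 = 4.7200e-05 /h
MTBF = 1 / λ_sys = 21200 h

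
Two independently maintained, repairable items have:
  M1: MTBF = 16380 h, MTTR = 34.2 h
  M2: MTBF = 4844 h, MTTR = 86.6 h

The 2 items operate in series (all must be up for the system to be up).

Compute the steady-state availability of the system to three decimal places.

0.980

A(M1) = MTBF/(MTBF+MTTR) = 16380/(16380+34.2) = 0.997916
A(M2) = MTBF/(MTBF+MTTR) = 4844/(4844+86.6) = 0.982436
Series availability: 0.997916 × 0.982436 = 0.980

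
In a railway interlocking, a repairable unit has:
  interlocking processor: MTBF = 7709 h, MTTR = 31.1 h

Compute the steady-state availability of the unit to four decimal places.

A(interlocking processor) = MTBF/(MTBF+MTTR) = 7709/(7709+31.1) = 0.9960

0.9960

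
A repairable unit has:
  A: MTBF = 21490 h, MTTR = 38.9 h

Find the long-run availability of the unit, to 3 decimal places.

A(A) = MTBF/(MTBF+MTTR) = 21490/(21490+38.9) = 0.998

0.998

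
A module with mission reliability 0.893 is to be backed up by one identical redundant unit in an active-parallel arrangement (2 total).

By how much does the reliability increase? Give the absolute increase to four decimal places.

R_before = 0.893
R_after = 1 − (1 − 0.893)^2 = 0.9886
ΔR = 0.9886 − 0.893 = 0.0956

0.0956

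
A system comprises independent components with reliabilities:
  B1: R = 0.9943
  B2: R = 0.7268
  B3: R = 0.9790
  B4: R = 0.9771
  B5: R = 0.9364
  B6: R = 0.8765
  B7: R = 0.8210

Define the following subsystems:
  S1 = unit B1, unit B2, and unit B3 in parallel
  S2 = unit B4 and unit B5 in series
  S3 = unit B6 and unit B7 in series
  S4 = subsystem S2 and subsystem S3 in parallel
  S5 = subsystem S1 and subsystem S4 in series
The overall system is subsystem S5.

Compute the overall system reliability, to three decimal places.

Parallel (B1, B2, and B3): 1 − (1 − 0.99430)(1 − 0.72680)(1 − 0.97900) = 0.99997
Series (B4 and B5): 0.97710 × 0.93640 = 0.91496
Series (B6 and B7): 0.87650 × 0.82100 = 0.71961
Parallel ([0.91496] and [0.71961]): 1 − (1 − 0.91496)(1 − 0.71961) = 0.97616
Series ([0.99997] and [0.97616]): 0.99997 × 0.97616 = 0.976

0.976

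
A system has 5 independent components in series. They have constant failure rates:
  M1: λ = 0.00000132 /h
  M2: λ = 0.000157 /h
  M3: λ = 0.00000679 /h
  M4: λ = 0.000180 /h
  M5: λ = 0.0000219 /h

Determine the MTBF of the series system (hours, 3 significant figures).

Series of exponential components: λ_sys = Σ λ_i
λ_sys = 0.00000132 + 0.000157 + 0.00000679 + 0.000180 + 0.0000219 = 3.6701e-04 /h
MTBF = 1 / λ_sys = 2720 h

2720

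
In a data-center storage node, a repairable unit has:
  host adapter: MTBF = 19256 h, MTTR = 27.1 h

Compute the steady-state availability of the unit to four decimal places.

0.9986

A(host adapter) = MTBF/(MTBF+MTTR) = 19256/(19256+27.1) = 0.9986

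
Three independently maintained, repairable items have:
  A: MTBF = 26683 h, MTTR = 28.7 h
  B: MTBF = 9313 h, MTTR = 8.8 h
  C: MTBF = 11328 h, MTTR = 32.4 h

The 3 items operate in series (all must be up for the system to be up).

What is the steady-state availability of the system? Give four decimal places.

A(A) = MTBF/(MTBF+MTTR) = 26683/(26683+28.7) = 0.998926
A(B) = MTBF/(MTBF+MTTR) = 9313/(9313+8.8) = 0.999056
A(C) = MTBF/(MTBF+MTTR) = 11328/(11328+32.4) = 0.997148
Series availability: 0.998926 × 0.999056 × 0.997148 = 0.9951

0.9951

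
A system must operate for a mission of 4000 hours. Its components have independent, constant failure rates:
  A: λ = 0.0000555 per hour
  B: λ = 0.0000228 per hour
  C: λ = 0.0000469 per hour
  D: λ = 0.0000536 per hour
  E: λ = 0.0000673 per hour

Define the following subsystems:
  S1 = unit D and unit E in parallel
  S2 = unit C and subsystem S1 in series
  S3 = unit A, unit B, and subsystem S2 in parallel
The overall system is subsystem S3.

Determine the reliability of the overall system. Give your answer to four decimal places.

R(A) = exp(−0.0000555 × 4000) = 0.800915
R(B) = exp(−0.0000228 × 4000) = 0.912835
R(C) = exp(−0.0000469 × 4000) = 0.828946
R(D) = exp(−0.0000536 × 4000) = 0.807026
R(E) = exp(−0.0000673 × 4000) = 0.763990
Parallel (D and E): 1 − (1 − 0.807026)(1 − 0.763990) = 0.954456
Series (C and [0.954456]): 0.828946 × 0.954456 = 0.791192
Parallel (A, B, and [0.791192]): 1 − (1 − 0.800915)(1 − 0.912835)(1 − 0.791192) = 0.9964

0.9964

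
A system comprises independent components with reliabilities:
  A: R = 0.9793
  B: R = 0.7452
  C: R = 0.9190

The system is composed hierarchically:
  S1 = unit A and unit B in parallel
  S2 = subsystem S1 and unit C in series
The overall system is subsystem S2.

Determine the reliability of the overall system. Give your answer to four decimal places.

0.9142

Parallel (A and B): 1 − (1 − 0.979300)(1 − 0.745200) = 0.994726
Series ([0.994726] and C): 0.994726 × 0.919000 = 0.9142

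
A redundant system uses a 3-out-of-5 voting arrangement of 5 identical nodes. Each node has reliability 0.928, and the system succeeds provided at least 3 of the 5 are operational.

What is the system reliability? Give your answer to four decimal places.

0.9967

R = Σ_{i=3}^{5} C(5,i) p^i (1−p)^{5−i} with p = 0.928
C(5,3)·0.928^3·0.072^2 = 0.041429
C(5,4)·0.928^4·0.072^1 = 0.266990
C(5,5)·0.928^5·0.072^0 = 0.688240
Sum = 0.9967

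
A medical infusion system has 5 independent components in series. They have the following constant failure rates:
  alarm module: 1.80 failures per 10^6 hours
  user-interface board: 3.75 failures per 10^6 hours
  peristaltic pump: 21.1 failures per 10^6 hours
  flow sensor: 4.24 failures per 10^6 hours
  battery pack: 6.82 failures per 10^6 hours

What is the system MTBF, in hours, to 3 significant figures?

26500

Series of exponential components: λ_sys = Σ λ_i
λ_sys = 0.00000180 + 0.00000375 + 0.0000211 + 0.00000424 + 0.00000682 = 3.7710e-05 /h
MTBF = 1 / λ_sys = 26500 h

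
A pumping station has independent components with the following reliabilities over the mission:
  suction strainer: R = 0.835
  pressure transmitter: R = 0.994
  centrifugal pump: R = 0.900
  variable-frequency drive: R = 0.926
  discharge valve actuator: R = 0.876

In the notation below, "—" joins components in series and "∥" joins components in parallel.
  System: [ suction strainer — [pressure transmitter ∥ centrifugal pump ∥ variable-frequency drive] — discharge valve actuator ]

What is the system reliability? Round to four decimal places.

Parallel (pressure transmitter, centrifugal pump, and variable-frequency drive): 1 − (1 − 0.994000)(1 − 0.900000)(1 − 0.926000) = 0.999956
Series (suction strainer, [0.999956], and discharge valve actuator): 0.835000 × 0.999956 × 0.876000 = 0.7314

0.7314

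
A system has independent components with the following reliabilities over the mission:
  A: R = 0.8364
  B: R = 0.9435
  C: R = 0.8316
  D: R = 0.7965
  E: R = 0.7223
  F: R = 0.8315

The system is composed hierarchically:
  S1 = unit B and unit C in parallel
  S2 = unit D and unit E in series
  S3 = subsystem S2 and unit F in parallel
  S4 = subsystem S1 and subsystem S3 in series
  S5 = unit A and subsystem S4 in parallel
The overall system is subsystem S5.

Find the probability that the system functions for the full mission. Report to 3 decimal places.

Parallel (B and C): 1 − (1 − 0.94350)(1 − 0.83160) = 0.99049
Series (D and E): 0.79650 × 0.72230 = 0.57531
Parallel ([0.57531] and F): 1 − (1 − 0.57531)(1 − 0.83150) = 0.92844
Series ([0.99049] and [0.92844]): 0.99049 × 0.92844 = 0.91961
Parallel (A and [0.91961]): 1 − (1 − 0.83640)(1 − 0.91961) = 0.987

0.987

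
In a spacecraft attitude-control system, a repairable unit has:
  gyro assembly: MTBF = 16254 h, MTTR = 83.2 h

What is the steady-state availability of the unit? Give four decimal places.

0.9949

A(gyro assembly) = MTBF/(MTBF+MTTR) = 16254/(16254+83.2) = 0.9949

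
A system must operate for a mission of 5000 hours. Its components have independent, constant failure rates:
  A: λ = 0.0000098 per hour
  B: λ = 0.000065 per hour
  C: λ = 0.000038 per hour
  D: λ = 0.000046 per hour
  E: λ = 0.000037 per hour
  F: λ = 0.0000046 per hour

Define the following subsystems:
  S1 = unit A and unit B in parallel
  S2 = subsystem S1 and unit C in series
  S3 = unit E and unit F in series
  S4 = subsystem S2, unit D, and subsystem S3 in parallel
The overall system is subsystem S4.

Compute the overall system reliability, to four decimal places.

R(A) = exp(−0.0000098 × 5000) = 0.952181
R(B) = exp(−0.000065 × 5000) = 0.722527
R(C) = exp(−0.000038 × 5000) = 0.826959
R(D) = exp(−0.000046 × 5000) = 0.794534
R(E) = exp(−0.000037 × 5000) = 0.831104
R(F) = exp(−0.0000046 × 5000) = 0.977262
Parallel (A and B): 1 − (1 − 0.952181)(1 − 0.722527) = 0.986732
Series ([0.986732] and C): 0.986732 × 0.826959 = 0.815987
Series (E and F): 0.831104 × 0.977262 = 0.812206
Parallel ([0.815987], D, and [0.812206]): 1 − (1 − 0.815987)(1 − 0.794534)(1 − 0.812206) = 0.9929

0.9929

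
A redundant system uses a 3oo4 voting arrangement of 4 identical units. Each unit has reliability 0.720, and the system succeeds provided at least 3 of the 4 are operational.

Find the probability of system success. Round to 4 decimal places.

0.6868

R = Σ_{i=3}^{4} C(4,i) p^i (1−p)^{4−i} with p = 0.720
C(4,3)·0.720^3·0.280^1 = 0.418038
C(4,4)·0.720^4·0.280^0 = 0.268739
Sum = 0.6868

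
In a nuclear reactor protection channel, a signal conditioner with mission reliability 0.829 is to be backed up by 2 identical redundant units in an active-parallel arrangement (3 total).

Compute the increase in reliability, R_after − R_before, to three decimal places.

R_before = 0.829
R_after = 1 − (1 − 0.829)^3 = 0.995
ΔR = 0.995 − 0.829 = 0.166

0.166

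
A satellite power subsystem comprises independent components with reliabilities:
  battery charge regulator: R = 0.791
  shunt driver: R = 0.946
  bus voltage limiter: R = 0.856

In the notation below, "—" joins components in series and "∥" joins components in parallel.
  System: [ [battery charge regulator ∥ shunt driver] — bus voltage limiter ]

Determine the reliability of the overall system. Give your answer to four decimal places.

Parallel (battery charge regulator and shunt driver): 1 − (1 − 0.791000)(1 − 0.946000) = 0.988714
Series ([0.988714] and bus voltage limiter): 0.988714 × 0.856000 = 0.8463

0.8463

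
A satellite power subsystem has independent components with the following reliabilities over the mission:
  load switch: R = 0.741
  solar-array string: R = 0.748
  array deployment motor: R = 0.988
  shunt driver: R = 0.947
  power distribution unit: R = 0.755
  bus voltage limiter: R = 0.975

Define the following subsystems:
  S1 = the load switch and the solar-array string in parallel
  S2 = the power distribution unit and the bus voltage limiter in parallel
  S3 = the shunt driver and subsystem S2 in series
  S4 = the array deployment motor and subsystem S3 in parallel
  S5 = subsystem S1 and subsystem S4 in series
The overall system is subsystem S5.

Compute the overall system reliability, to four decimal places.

0.9341

Parallel (load switch and solar-array string): 1 − (1 − 0.741000)(1 − 0.748000) = 0.934732
Parallel (power distribution unit and bus voltage limiter): 1 − (1 − 0.755000)(1 − 0.975000) = 0.993875
Series (shunt driver and [0.993875]): 0.947000 × 0.993875 = 0.941200
Parallel (array deployment motor and [0.941200]): 1 − (1 − 0.988000)(1 − 0.941200) = 0.999294
Series ([0.934732] and [0.999294]): 0.934732 × 0.999294 = 0.9341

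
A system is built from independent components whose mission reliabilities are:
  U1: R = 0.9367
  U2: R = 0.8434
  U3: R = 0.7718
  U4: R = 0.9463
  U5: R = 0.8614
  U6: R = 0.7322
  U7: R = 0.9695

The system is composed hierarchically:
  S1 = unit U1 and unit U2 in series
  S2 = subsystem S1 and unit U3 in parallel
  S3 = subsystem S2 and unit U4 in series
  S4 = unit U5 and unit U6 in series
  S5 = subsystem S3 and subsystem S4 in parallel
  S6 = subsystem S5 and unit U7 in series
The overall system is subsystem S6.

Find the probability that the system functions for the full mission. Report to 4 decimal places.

0.9340

Series (U1 and U2): 0.936700 × 0.843400 = 0.790013
Parallel ([0.790013] and U3): 1 − (1 − 0.790013)(1 − 0.771800) = 0.952081
Series ([0.952081] and U4): 0.952081 × 0.946300 = 0.900954
Series (U5 and U6): 0.861400 × 0.732200 = 0.630717
Parallel ([0.900954] and [0.630717]): 1 − (1 − 0.900954)(1 − 0.630717) = 0.963424
Series ([0.963424] and U7): 0.963424 × 0.969500 = 0.9340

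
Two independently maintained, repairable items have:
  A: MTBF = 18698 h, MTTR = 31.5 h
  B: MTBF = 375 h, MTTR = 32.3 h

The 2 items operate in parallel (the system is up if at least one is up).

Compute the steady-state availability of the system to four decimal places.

0.9999

A(A) = MTBF/(MTBF+MTTR) = 18698/(18698+31.5) = 0.998318
A(B) = MTBF/(MTBF+MTTR) = 375/(375+32.3) = 0.920697
Parallel availability: 1 − (1 − 0.998318)(1 − 0.920697) = 0.9999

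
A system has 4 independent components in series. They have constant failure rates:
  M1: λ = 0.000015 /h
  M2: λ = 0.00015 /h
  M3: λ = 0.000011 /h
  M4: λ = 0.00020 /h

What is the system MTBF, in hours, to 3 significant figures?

2660

Series of exponential components: λ_sys = Σ λ_i
λ_sys = 0.000015 + 0.00015 + 0.000011 + 0.00020 = 3.7600e-04 /h
MTBF = 1 / λ_sys = 2660 h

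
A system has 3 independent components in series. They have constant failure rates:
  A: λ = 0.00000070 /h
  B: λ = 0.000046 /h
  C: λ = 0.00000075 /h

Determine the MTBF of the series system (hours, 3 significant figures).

Series of exponential components: λ_sys = Σ λ_i
λ_sys = 0.00000070 + 0.000046 + 0.00000075 = 4.7450e-05 /h
MTBF = 1 / λ_sys = 21100 h

21100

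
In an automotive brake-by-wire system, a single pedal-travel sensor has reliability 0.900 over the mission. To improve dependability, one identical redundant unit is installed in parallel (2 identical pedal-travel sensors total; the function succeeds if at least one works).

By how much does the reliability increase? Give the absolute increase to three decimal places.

0.090

R_before = 0.900
R_after = 1 − (1 − 0.900)^2 = 0.990
ΔR = 0.990 − 0.900 = 0.090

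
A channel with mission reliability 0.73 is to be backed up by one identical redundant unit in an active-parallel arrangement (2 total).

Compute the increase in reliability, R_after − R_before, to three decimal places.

R_before = 0.73
R_after = 1 − (1 − 0.73)^2 = 0.927
ΔR = 0.927 − 0.73 = 0.197

0.197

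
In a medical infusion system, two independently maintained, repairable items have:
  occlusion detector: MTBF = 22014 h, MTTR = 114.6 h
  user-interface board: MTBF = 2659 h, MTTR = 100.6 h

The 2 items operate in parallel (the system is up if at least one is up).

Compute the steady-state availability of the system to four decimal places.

0.9998

A(occlusion detector) = MTBF/(MTBF+MTTR) = 22014/(22014+114.6) = 0.994821
A(user-interface board) = MTBF/(MTBF+MTTR) = 2659/(2659+100.6) = 0.963545
Parallel availability: 1 − (1 − 0.994821)(1 − 0.963545) = 0.9998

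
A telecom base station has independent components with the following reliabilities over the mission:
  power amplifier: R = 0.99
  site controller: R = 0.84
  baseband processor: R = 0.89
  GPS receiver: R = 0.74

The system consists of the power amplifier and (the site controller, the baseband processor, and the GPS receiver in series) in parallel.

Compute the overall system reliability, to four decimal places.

0.9955

Series (site controller, baseband processor, and GPS receiver): 0.840000 × 0.890000 × 0.740000 = 0.553224
Parallel (power amplifier and [0.553224]): 1 − (1 − 0.990000)(1 − 0.553224) = 0.9955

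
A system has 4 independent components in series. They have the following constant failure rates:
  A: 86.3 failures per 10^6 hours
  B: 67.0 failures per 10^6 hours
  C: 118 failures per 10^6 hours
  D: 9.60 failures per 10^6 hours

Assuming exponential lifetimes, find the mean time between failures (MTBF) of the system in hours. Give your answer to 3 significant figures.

3560

Series of exponential components: λ_sys = Σ λ_i
λ_sys = 0.0000863 + 0.0000670 + 0.000118 + 0.00000960 = 2.8090e-04 /h
MTBF = 1 / λ_sys = 3560 h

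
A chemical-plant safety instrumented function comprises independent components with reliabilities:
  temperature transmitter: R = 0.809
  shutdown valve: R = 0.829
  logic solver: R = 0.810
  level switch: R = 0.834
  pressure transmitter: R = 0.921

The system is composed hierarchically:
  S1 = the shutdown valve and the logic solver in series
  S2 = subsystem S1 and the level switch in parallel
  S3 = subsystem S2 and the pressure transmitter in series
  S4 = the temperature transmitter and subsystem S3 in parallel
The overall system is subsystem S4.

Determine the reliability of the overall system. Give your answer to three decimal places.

0.975

Series (shutdown valve and logic solver): 0.82900 × 0.81000 = 0.67149
Parallel ([0.67149] and level switch): 1 − (1 − 0.67149)(1 − 0.83400) = 0.94547
Series ([0.94547] and pressure transmitter): 0.94547 × 0.92100 = 0.87078
Parallel (temperature transmitter and [0.87078]): 1 − (1 − 0.80900)(1 − 0.87078) = 0.975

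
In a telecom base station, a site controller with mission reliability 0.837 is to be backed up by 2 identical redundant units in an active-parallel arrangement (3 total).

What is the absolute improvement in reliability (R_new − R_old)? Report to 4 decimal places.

R_before = 0.837
R_after = 1 − (1 − 0.837)^3 = 0.9957
ΔR = 0.9957 − 0.837 = 0.1587

0.1587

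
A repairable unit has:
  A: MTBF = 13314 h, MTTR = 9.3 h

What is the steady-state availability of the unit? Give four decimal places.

0.9993

A(A) = MTBF/(MTBF+MTTR) = 13314/(13314+9.3) = 0.9993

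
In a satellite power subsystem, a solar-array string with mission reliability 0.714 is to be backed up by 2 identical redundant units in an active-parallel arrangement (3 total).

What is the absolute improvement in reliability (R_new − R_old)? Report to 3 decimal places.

0.263

R_before = 0.714
R_after = 1 − (1 − 0.714)^3 = 0.977
ΔR = 0.977 − 0.714 = 0.263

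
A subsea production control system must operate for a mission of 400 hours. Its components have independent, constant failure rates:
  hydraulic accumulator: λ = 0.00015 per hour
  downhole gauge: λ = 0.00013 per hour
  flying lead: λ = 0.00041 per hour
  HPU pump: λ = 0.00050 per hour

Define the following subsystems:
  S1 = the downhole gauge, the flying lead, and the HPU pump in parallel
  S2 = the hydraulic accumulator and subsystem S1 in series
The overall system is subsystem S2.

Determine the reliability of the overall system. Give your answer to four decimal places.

0.9405

R(hydraulic accumulator) = exp(−0.00015 × 400) = 0.941765
R(downhole gauge) = exp(−0.00013 × 400) = 0.949329
R(flying lead) = exp(−0.00041 × 400) = 0.848742
R(HPU pump) = exp(−0.00050 × 400) = 0.818731
Parallel (downhole gauge, flying lead, and HPU pump): 1 − (1 − 0.949329)(1 − 0.848742)(1 − 0.818731) = 0.998611
Series (hydraulic accumulator and [0.998611]): 0.941765 × 0.998611 = 0.9405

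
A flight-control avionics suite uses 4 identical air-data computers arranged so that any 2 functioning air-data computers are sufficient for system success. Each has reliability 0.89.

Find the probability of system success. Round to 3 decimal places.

0.995

R = Σ_{i=2}^{4} C(4,i) p^i (1−p)^{4−i} with p = 0.89
C(4,2)·0.89^2·0.11^2 = 0.05751
C(4,3)·0.89^3·0.11^1 = 0.31019
C(4,4)·0.89^4·0.11^0 = 0.62742
Sum = 0.995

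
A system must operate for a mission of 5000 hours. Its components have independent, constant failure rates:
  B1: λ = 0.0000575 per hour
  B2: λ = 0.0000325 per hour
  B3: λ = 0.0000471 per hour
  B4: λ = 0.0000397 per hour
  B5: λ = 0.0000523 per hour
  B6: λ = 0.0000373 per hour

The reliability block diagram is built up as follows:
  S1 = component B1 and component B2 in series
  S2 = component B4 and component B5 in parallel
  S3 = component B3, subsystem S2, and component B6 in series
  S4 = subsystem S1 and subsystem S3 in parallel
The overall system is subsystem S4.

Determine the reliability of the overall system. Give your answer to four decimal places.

R(B1) = exp(−0.0000575 × 5000) = 0.750137
R(B2) = exp(−0.0000325 × 5000) = 0.850016
R(B3) = exp(−0.0000471 × 5000) = 0.790176
R(B4) = exp(−0.0000397 × 5000) = 0.819960
R(B5) = exp(−0.0000523 × 5000) = 0.769896
R(B6) = exp(−0.0000373 × 5000) = 0.829859
Series (B1 and B2): 0.750137 × 0.850016 = 0.637628
Parallel (B4 and B5): 1 − (1 − 0.819960)(1 − 0.769896) = 0.958572
Series (B3, [0.958572], and B6): 0.790176 × 0.958572 × 0.829859 = 0.628569
Parallel ([0.637628] and [0.628569]): 1 − (1 − 0.637628)(1 − 0.628569) = 0.8654

0.8654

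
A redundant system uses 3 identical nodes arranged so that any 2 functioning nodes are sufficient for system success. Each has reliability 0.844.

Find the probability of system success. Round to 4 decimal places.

0.9346

R = Σ_{i=2}^{3} C(3,i) p^i (1−p)^{3−i} with p = 0.844
C(3,2)·0.844^2·0.156^1 = 0.333373
C(3,3)·0.844^3·0.156^0 = 0.601212
Sum = 0.9346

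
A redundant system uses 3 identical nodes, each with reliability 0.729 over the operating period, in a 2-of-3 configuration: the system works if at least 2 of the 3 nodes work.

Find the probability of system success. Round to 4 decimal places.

0.8195

R = Σ_{i=2}^{3} C(3,i) p^i (1−p)^{3−i} with p = 0.729
C(3,2)·0.729^2·0.271^1 = 0.432062
C(3,3)·0.729^3·0.271^0 = 0.387420
Sum = 0.8195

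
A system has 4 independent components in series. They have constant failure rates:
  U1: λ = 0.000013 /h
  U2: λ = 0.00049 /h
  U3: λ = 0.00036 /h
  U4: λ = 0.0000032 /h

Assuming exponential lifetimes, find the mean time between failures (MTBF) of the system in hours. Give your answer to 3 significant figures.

Series of exponential components: λ_sys = Σ λ_i
λ_sys = 0.000013 + 0.00049 + 0.00036 + 0.0000032 = 8.6620e-04 /h
MTBF = 1 / λ_sys = 1150 h

1150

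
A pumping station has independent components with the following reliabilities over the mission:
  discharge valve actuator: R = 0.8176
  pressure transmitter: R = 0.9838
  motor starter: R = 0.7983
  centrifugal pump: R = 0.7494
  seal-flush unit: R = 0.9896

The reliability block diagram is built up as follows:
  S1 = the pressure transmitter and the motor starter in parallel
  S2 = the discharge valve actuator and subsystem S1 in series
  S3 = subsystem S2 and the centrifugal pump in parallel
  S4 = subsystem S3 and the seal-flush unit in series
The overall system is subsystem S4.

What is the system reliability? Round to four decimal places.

0.9437

Parallel (pressure transmitter and motor starter): 1 − (1 − 0.983800)(1 − 0.798300) = 0.996732
Series (discharge valve actuator and [0.996732]): 0.817600 × 0.996732 = 0.814928
Parallel ([0.814928] and centrifugal pump): 1 − (1 − 0.814928)(1 − 0.749400) = 0.953621
Series ([0.953621] and seal-flush unit): 0.953621 × 0.989600 = 0.9437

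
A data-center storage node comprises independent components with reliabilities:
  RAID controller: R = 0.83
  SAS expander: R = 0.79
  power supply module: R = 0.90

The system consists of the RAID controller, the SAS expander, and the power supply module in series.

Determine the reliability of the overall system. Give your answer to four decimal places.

0.5901

Series (RAID controller, SAS expander, and power supply module): 0.830000 × 0.790000 × 0.900000 = 0.5901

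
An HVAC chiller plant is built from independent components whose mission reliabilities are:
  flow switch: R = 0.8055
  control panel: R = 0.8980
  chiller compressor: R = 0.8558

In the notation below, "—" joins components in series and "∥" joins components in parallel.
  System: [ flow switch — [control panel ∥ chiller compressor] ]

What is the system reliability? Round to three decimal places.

Parallel (control panel and chiller compressor): 1 − (1 − 0.89800)(1 − 0.85580) = 0.98529
Series (flow switch and [0.98529]): 0.80550 × 0.98529 = 0.794

0.794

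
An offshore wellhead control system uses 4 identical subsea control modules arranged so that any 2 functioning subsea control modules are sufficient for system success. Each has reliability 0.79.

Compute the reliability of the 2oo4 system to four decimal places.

R = Σ_{i=2}^{4} C(4,i) p^i (1−p)^{4−i} with p = 0.79
C(4,2)·0.79^2·0.21^2 = 0.165137
C(4,3)·0.79^3·0.21^1 = 0.414153
C(4,4)·0.79^4·0.21^0 = 0.389501
Sum = 0.9688

0.9688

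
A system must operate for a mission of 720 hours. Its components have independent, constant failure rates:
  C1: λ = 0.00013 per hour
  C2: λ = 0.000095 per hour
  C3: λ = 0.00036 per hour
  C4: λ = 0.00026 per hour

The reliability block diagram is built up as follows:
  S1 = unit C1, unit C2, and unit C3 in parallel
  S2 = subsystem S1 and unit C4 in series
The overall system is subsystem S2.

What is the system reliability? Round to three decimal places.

R(C1) = exp(−0.00013 × 720) = 0.91065
R(C2) = exp(−0.000095 × 720) = 0.93389
R(C3) = exp(−0.00036 × 720) = 0.77167
R(C4) = exp(−0.00026 × 720) = 0.82928
Parallel (C1, C2, and C3): 1 − (1 − 0.91065)(1 − 0.93389)(1 − 0.77167) = 0.99865
Series ([0.99865] and C4): 0.99865 × 0.82928 = 0.828

0.828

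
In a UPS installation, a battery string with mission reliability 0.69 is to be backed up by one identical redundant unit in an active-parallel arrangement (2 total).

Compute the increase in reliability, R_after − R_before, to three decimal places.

R_before = 0.69
R_after = 1 − (1 − 0.69)^2 = 0.904
ΔR = 0.904 − 0.69 = 0.214

0.214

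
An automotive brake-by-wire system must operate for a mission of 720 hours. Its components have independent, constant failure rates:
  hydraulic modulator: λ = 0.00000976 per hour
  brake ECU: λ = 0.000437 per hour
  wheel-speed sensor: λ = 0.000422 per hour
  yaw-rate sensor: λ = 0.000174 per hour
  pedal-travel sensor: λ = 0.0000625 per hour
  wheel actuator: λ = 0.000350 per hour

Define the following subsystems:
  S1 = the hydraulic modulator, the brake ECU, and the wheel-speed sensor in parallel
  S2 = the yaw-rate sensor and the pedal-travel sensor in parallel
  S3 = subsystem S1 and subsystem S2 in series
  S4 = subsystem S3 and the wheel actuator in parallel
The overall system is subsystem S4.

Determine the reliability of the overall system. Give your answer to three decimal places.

R(hydraulic modulator) = exp(−0.00000976 × 720) = 0.99300
R(brake ECU) = exp(−0.000437 × 720) = 0.73005
R(wheel-speed sensor) = exp(−0.000422 × 720) = 0.73798
R(yaw-rate sensor) = exp(−0.000174 × 720) = 0.88225
R(pedal-travel sensor) = exp(−0.0000625 × 720) = 0.95600
R(wheel actuator) = exp(−0.000350 × 720) = 0.77724
Parallel (hydraulic modulator, brake ECU, and wheel-speed sensor): 1 − (1 − 0.99300)(1 − 0.73005)(1 − 0.73798) = 0.99950
Parallel (yaw-rate sensor and pedal-travel sensor): 1 − (1 − 0.88225)(1 − 0.95600) = 0.99482
Series ([0.99950] and [0.99482]): 0.99950 × 0.99482 = 0.99432
Parallel ([0.99432] and wheel actuator): 1 − (1 − 0.99432)(1 − 0.77724) = 0.999

0.999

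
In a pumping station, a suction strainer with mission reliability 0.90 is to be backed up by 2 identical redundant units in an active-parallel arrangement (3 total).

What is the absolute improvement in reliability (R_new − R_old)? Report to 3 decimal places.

R_before = 0.90
R_after = 1 − (1 − 0.90)^3 = 0.999
ΔR = 0.999 − 0.90 = 0.099

0.099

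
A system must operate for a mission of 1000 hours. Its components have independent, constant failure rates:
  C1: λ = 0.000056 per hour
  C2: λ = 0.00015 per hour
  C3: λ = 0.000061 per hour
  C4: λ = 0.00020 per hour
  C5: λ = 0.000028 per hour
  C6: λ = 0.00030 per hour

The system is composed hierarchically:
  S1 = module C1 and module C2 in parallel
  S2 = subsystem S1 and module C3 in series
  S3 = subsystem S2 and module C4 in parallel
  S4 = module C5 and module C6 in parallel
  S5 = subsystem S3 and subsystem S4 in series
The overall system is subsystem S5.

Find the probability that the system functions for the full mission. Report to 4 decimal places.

R(C1) = exp(−0.000056 × 1000) = 0.945539
R(C2) = exp(−0.00015 × 1000) = 0.860708
R(C3) = exp(−0.000061 × 1000) = 0.940823
R(C4) = exp(−0.00020 × 1000) = 0.818731
R(C5) = exp(−0.000028 × 1000) = 0.972388
R(C6) = exp(−0.00030 × 1000) = 0.740818
Parallel (C1 and C2): 1 − (1 − 0.945539)(1 − 0.860708) = 0.992414
Series ([0.992414] and C3): 0.992414 × 0.940823 = 0.933686
Parallel ([0.933686] and C4): 1 − (1 − 0.933686)(1 − 0.818731) = 0.987979
Parallel (C5 and C6): 1 − (1 − 0.972388)(1 − 0.740818) = 0.992843
Series ([0.987979] and [0.992843]): 0.987979 × 0.992843 = 0.9809

0.9809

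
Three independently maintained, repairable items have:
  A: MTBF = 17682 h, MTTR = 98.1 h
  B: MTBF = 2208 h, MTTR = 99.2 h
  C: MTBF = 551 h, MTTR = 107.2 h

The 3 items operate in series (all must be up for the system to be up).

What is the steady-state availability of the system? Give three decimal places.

A(A) = MTBF/(MTBF+MTTR) = 17682/(17682+98.1) = 0.994483
A(B) = MTBF/(MTBF+MTTR) = 2208/(2208+99.2) = 0.957004
A(C) = MTBF/(MTBF+MTTR) = 551/(551+107.2) = 0.837132
Series availability: 0.994483 × 0.957004 × 0.837132 = 0.797

0.797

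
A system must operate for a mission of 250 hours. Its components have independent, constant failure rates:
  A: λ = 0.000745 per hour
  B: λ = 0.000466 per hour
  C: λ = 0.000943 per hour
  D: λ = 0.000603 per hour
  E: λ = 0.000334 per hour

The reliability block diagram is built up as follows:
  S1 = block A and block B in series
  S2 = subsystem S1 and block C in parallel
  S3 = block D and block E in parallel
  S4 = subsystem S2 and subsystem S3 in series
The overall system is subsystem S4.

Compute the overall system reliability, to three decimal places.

R(A) = exp(−0.000745 × 250) = 0.83007
R(B) = exp(−0.000466 × 250) = 0.89003
R(C) = exp(−0.000943 × 250) = 0.78998
R(D) = exp(−0.000603 × 250) = 0.86006
R(E) = exp(−0.000334 × 250) = 0.91989
Series (A and B): 0.83007 × 0.89003 = 0.73879
Parallel ([0.73879] and C): 1 − (1 − 0.73879)(1 − 0.78998) = 0.94514
Parallel (D and E): 1 − (1 − 0.86006)(1 − 0.91989) = 0.98879
Series ([0.94514] and [0.98879]): 0.94514 × 0.98879 = 0.935

0.935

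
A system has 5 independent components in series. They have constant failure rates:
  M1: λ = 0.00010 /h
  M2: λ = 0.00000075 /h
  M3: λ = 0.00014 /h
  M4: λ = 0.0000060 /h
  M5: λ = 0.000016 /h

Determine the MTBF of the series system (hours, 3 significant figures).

Series of exponential components: λ_sys = Σ λ_i
λ_sys = 0.00010 + 0.00000075 + 0.00014 + 0.0000060 + 0.000016 = 2.6275e-04 /h
MTBF = 1 / λ_sys = 3810 h

3810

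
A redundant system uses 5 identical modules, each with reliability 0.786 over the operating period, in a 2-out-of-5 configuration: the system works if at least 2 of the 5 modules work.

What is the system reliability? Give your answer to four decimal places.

0.9913

R = Σ_{i=2}^{5} C(5,i) p^i (1−p)^{5−i} with p = 0.786
C(5,2)·0.786^2·0.214^3 = 0.060546
C(5,3)·0.786^3·0.214^2 = 0.222380
C(5,4)·0.786^4·0.214^1 = 0.408389
C(5,5)·0.786^5·0.214^0 = 0.299994
Sum = 0.9913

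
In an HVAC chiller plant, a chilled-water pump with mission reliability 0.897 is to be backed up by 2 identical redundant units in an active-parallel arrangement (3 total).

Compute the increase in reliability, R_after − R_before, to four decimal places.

R_before = 0.897
R_after = 1 − (1 − 0.897)^3 = 0.9989
ΔR = 0.9989 − 0.897 = 0.1019

0.1019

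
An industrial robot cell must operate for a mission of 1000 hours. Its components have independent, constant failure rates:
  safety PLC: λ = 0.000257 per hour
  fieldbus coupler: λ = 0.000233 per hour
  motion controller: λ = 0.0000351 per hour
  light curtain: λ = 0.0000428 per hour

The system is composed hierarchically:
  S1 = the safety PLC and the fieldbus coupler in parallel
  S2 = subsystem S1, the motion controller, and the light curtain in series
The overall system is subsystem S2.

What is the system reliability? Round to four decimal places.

R(safety PLC) = exp(−0.000257 × 1000) = 0.773368
R(fieldbus coupler) = exp(−0.000233 × 1000) = 0.792154
R(motion controller) = exp(−0.0000351 × 1000) = 0.965509
R(light curtain) = exp(−0.0000428 × 1000) = 0.958103
Parallel (safety PLC and fieldbus coupler): 1 − (1 − 0.773368)(1 − 0.792154) = 0.952895
Series ([0.952895], motion controller, and light curtain): 0.952895 × 0.965509 × 0.958103 = 0.8815

0.8815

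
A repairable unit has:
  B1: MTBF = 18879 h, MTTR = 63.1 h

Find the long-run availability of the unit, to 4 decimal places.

0.9967

A(B1) = MTBF/(MTBF+MTTR) = 18879/(18879+63.1) = 0.9967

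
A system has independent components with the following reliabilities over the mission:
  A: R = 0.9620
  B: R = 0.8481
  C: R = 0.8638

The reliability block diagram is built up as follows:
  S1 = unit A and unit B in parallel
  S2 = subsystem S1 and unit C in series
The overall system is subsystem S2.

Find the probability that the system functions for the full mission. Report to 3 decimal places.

0.859

Parallel (A and B): 1 − (1 − 0.96200)(1 − 0.84810) = 0.99423
Series ([0.99423] and C): 0.99423 × 0.86380 = 0.859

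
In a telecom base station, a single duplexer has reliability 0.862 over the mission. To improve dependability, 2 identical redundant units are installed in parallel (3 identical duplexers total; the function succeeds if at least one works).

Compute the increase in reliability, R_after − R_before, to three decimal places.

0.135

R_before = 0.862
R_after = 1 − (1 − 0.862)^3 = 0.997
ΔR = 0.997 − 0.862 = 0.135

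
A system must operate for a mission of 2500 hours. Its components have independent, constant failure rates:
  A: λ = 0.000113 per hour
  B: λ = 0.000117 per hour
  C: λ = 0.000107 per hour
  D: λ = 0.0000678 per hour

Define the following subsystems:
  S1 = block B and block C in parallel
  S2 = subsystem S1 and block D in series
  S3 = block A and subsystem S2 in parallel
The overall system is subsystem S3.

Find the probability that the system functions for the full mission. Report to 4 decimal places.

0.9493

R(A) = exp(−0.000113 × 2500) = 0.753897
R(B) = exp(−0.000117 × 2500) = 0.746395
R(C) = exp(−0.000107 × 2500) = 0.765290
R(D) = exp(−0.0000678 × 2500) = 0.844087
Parallel (B and C): 1 − (1 − 0.746395)(1 − 0.765290) = 0.940476
Series ([0.940476] and D): 0.940476 × 0.844087 = 0.793844
Parallel (A and [0.793844]): 1 − (1 − 0.753897)(1 − 0.793844) = 0.9493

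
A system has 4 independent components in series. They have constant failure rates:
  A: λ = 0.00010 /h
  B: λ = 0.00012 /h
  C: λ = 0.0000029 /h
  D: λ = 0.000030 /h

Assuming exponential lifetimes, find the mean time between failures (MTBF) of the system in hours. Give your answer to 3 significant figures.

3950

Series of exponential components: λ_sys = Σ λ_i
λ_sys = 0.00010 + 0.00012 + 0.0000029 + 0.000030 = 2.5290e-04 /h
MTBF = 1 / λ_sys = 3950 h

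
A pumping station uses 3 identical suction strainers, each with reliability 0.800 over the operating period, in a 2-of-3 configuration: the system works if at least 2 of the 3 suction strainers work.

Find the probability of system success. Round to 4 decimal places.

0.8960

R = Σ_{i=2}^{3} C(3,i) p^i (1−p)^{3−i} with p = 0.800
C(3,2)·0.800^2·0.200^1 = 0.384000
C(3,3)·0.800^3·0.200^0 = 0.512000
Sum = 0.8960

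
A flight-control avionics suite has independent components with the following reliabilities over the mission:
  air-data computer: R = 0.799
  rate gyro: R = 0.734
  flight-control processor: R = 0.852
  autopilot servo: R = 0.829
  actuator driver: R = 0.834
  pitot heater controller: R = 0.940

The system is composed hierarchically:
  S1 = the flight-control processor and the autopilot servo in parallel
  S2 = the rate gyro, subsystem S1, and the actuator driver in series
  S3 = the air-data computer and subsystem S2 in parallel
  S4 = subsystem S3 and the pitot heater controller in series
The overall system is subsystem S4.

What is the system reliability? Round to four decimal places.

Parallel (flight-control processor and autopilot servo): 1 − (1 − 0.852000)(1 − 0.829000) = 0.974692
Series (rate gyro, [0.974692], and actuator driver): 0.734000 × 0.974692 × 0.834000 = 0.596664
Parallel (air-data computer and [0.596664]): 1 − (1 − 0.799000)(1 − 0.596664) = 0.918929
Series ([0.918929] and pitot heater controller): 0.918929 × 0.940000 = 0.8638

0.8638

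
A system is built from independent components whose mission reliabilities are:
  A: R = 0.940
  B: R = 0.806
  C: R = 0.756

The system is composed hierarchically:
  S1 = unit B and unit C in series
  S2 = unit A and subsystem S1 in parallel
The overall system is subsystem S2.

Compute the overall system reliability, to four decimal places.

0.9766

Series (B and C): 0.806000 × 0.756000 = 0.609336
Parallel (A and [0.609336]): 1 − (1 − 0.940000)(1 − 0.609336) = 0.9766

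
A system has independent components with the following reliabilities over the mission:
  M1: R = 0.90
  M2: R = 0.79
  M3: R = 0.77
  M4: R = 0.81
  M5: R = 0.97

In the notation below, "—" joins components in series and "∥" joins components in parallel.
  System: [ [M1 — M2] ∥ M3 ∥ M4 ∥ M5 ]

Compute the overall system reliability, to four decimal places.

0.9996

Series (M1 and M2): 0.900000 × 0.790000 = 0.711000
Parallel ([0.711000], M3, M4, and M5): 1 − (1 − 0.711000)(1 − 0.770000)(1 − 0.810000)(1 − 0.970000) = 0.9996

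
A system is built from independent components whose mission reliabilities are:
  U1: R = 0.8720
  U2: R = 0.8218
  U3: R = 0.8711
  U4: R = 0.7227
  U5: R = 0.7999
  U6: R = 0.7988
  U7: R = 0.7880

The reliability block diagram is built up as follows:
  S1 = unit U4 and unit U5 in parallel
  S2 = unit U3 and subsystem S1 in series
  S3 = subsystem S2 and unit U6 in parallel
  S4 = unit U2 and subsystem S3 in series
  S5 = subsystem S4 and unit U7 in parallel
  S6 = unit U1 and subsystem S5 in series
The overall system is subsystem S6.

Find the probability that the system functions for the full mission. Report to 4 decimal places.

0.8336

Parallel (U4 and U5): 1 − (1 − 0.722700)(1 − 0.799900) = 0.944512
Series (U3 and [0.944512]): 0.871100 × 0.944512 = 0.822764
Parallel ([0.822764] and U6): 1 − (1 − 0.822764)(1 − 0.798800) = 0.964340
Series (U2 and [0.964340]): 0.821800 × 0.964340 = 0.792495
Parallel ([0.792495] and U7): 1 − (1 − 0.792495)(1 − 0.788000) = 0.956009
Series (U1 and [0.956009]): 0.872000 × 0.956009 = 0.8336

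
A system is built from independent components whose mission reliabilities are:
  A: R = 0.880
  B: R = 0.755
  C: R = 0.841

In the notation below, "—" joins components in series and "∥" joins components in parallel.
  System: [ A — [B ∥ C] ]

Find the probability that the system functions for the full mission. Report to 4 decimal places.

0.8457

Parallel (B and C): 1 − (1 − 0.755000)(1 − 0.841000) = 0.961045
Series (A and [0.961045]): 0.880000 × 0.961045 = 0.8457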